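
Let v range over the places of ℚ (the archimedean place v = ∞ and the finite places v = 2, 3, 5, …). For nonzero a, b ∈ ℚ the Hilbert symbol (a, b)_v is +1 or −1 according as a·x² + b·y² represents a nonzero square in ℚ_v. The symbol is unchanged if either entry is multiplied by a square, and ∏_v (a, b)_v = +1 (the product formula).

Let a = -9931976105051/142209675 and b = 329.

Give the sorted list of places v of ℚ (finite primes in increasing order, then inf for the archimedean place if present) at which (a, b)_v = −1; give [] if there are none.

[3, 7, 11, 47]

(a, b) ≡ (-21290577, 329) mod (ℚ^×)²; places V = {2, 3, 5, 7, 11, 13, 17, 37, 47, 53, ∞}.
(a,b)_53: α=1, u≡45; β=0, v≡11 (mod 53); (45|53)=-1, (11|53)=+1; sign (−1)^0·-1^0·+1^1 = +1.
(a,b)_17: α=-2, u≡1; β=0, v≡6 (mod 17); (1|17)=+1, (6|17)=-1; sign (−1)^0·+1^0·-1^-2 = +1.
(a,b)_5: α=-2, u≡2; β=0, v≡4 (mod 5); (2|5)=-1, (4|5)=+1; sign (−1)^0·-1^0·+1^-2 = +1.
(a,b)_37: α=1, u≡11; β=0, v≡33 (mod 37); (11|37)=+1, (33|37)=+1; sign (−1)^0·+1^0·+1^1 = +1.
(a,b)_2: α=0, β=0; u≡7, v≡1 (mod 8); ε(u)ε(v)=1·0, αω(v)=0·0, βω(u)=0·0; sum ≡ 0  ⇒  +1.
(a,b)_13: α=4, u≡10; β=0, v≡4 (mod 13); (10|13)=+1, (4|13)=+1; sign (−1)^0·+1^0·+1^4 = +1.
(a,b)_47: α=1, u≡4; β=1, v≡7 (mod 47); (4|47)=+1, (7|47)=+1; sign (−1)^1·+1^1·+1^1 = -1.
(a,b)_3: α=-9, u≡1; β=0, v≡2 (mod 3); (1|3)=+1, (2|3)=-1; sign (−1)^0·+1^0·-1^-9 = -1.
(a,b)_11: α=1, u≡3; β=0, v≡10 (mod 11); (3|11)=+1, (10|11)=-1; sign (−1)^0·+1^0·-1^1 = -1.
(a,b)_∞: sgn(-21290577)=−, sgn(329)=+, so +1.
(a,b)_7: α=3, u≡6; β=1, v≡5 (mod 7); (6|7)=-1, (5|7)=-1; sign (−1)^1·-1^1·-1^3 = -1.
Ram(-21290577, 329) = {3, 7, 11, 47}; no ℚ_3-point on the conic.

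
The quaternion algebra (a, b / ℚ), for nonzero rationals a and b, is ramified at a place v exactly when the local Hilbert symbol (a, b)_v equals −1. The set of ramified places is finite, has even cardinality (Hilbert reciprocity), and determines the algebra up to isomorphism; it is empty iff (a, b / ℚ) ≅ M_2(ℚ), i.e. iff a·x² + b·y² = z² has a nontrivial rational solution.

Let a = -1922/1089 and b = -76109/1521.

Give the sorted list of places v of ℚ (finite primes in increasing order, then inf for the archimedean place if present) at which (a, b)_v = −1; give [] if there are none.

(a, b) ≡ (-2, -629) mod (ℚ^×)²; places V = {2, 3, 11, 13, 17, 31, 37, ∞}.
(a,b)_∞: sgn(-2)=−, sgn(-629)=−, so -1.
(a,b)_2: α=1, β=0; u≡7, v≡3 (mod 8); ε(u)ε(v)=1·1, αω(v)=1·1, βω(u)=0·0; sum ≡ 0  ⇒  +1.
(a,b)_13: α=0, u≡8; β=-2, v≡5 (mod 13); (8|13)=-1, (5|13)=-1; sign (−1)^0·-1^-2·-1^0 = +1.
(a,b)_11: α=-2, u≡4; β=2, v≡3 (mod 11); (4|11)=+1, (3|11)=+1; sign (−1)^0·+1^2·+1^-2 = +1.
(a,b)_37: α=0, u≡14; β=1, v≡13 (mod 37); (14|37)=-1, (13|37)=-1; sign (−1)^0·-1^1·-1^0 = -1.
(a,b)_3: α=-2, u≡1; β=-2, v≡1 (mod 3); (1|3)=+1, (1|3)=+1; sign (−1)^0·+1^-2·+1^-2 = +1.
(a,b)_31: α=2, u≡15; β=0, v≡29 (mod 31); (15|31)=-1, (29|31)=-1; sign (−1)^0·-1^0·-1^2 = +1.
(a,b)_17: α=0, u≡16; β=1, v≡12 (mod 17); (16|17)=+1, (12|17)=-1; sign (−1)^0·+1^1·-1^0 = +1.
Ram(-2, -629) = {37, ∞}; no ℚ_37-point on the conic.

[37, inf]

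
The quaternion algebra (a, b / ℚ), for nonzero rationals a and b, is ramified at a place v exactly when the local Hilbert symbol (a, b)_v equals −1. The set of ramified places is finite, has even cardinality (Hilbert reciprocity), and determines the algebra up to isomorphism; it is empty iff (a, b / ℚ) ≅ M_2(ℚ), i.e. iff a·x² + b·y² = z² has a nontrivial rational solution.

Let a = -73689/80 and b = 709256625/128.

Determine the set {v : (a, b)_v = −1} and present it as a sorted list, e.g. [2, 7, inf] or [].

(a, b) ≡ (-3045, 9570) mod (ℚ^×)²; places V = {2, 3, 5, 7, 11, 29, ∞}.
(a,b)_∞: sgn(-3045)=−, sgn(9570)=+, so +1.
(a,b)_5: α=-1, u≡1; β=3, v≡1 (mod 5); (1|5)=+1, (1|5)=+1; sign (−1)^0·+1^3·+1^-1 = +1.
(a,b)_11: α=2, u≡6; β=3, v≡5 (mod 11); (6|11)=-1, (5|11)=+1; sign (−1)^0·-1^3·+1^2 = -1.
(a,b)_29: α=1, u≡15; β=1, v≡10 (mod 29); (15|29)=-1, (10|29)=-1; sign (−1)^0·-1^1·-1^1 = +1.
(a,b)_7: α=1, u≡5; β=2, v≡2 (mod 7); (5|7)=-1, (2|7)=+1; sign (−1)^0·-1^2·+1^1 = +1.
(a,b)_2: α=-4, β=-7; u≡3, v≡1 (mod 8); ε(u)ε(v)=1·0, αω(v)=-4·0, βω(u)=-7·1; sum ≡ 1  ⇒  -1.
(a,b)_3: α=1, u≡2; β=1, v≡1 (mod 3); (2|3)=-1, (1|3)=+1; sign (−1)^1·-1^1·+1^1 = +1.
|Ram(-3045, 9570)| = 2, even; anisotropic at {2, 11}.

[2, 11]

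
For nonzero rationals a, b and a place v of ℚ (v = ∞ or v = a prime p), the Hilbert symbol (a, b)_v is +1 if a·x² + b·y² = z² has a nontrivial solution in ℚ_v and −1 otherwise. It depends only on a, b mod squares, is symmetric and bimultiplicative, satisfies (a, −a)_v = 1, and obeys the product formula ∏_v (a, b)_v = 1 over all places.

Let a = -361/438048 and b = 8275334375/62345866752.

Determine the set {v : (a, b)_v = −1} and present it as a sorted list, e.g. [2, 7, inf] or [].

[5, 13]

Mod squares: a ≡ -2, b ≡ 72930. Check v ∈ {∞, 2, 3, 5, 7, 11, 13, 17, 19, 31}.
v=3: a=3^-4·(≡1), b=3^-3·(≡1) mod 3; (1|3)=+1, (1|3)=+1; (−1)^{-4·-3·1}·(+1)^-3·(+1)^-4 = +1.
v=13: a=13^-2·(≡11), b=13^-1·(≡11) mod 13; (11|13)=-1, (11|13)=-1; (−1)^{-2·-1·6}·(-1)^-1·(-1)^-2 = -1.
v=5: a=5^0·(≡3), b=5^5·(≡1) mod 5; (3|5)=-1, (1|5)=+1; (−1)^{0·5·2}·(-1)^5·(+1)^0 = -1.
v=11: a=11^0·(≡4), b=11^1·(≡6) mod 11; (4|11)=+1, (6|11)=-1; (−1)^{0·1·5}·(+1)^1·(-1)^0 = +1.
v=7: a=7^0·(≡5), b=7^2·(≡2) mod 7; (5|7)=-1, (2|7)=+1; (−1)^{0·2·3}·(-1)^2·(+1)^0 = +1.
v=17: a=17^0·(≡9), b=17^3·(≡10) mod 17; (9|17)=+1, (10|17)=-1; (−1)^{0·3·8}·(+1)^3·(-1)^0 = +1.
v=19: a=19^2·(≡6), b=19^-2·(≡12) mod 19; (6|19)=+1, (12|19)=-1; (−1)^{2·-2·9}·(+1)^-2·(-1)^2 = +1.
v=∞: -2 < 0 and 72930 > 0  ⇒  (a,b)_∞ = +1.
v=2: v_2(a)=-5, v_2(b)=-9; units ≡ 7, 1 (mod 8); ε·ε+αω+βω = 1·0+-5·0+-9·0 ≡ 0  ⇒  (a,b)_2 = +1.
v=31: a=31^0·(≡23), b=31^-2·(≡14) mod 31; (23|31)=-1, (14|31)=+1; (−1)^{0·-2·15}·(-1)^-2·(+1)^0 = +1.
(-2, 72930 / ℚ) ramifies at {5, 13}: a division algebra.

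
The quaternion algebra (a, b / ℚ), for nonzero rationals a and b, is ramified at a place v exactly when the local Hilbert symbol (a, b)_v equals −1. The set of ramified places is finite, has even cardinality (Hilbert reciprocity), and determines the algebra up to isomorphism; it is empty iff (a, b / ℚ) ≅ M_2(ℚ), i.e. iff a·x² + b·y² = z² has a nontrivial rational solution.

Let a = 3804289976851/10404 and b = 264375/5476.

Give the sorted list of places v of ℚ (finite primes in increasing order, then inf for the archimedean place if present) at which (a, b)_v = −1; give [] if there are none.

(a, b) ≡ (16443091, 47) mod (ℚ^×)²; places V = {2, 3, 5, 7, 13, 17, 23, 37, 41, 47, 53, ∞}.
(a,b)_53: α=1, u≡38; β=0, v≡10 (mod 53); (38|53)=+1, (10|53)=+1; sign (−1)^0·+1^0·+1^1 = +1.
(a,b)_47: α=1, u≡37; β=1, v≡17 (mod 47); (37|47)=+1, (17|47)=+1; sign (−1)^1·+1^1·+1^1 = -1.
(a,b)_41: α=1, u≡6; β=0, v≡11 (mod 41); (6|41)=-1, (11|41)=-1; sign (−1)^0·-1^0·-1^1 = -1.
(a,b)_2: α=-2, β=-2; u≡3, v≡7 (mod 8); ε(u)ε(v)=1·1, αω(v)=-2·0, βω(u)=-2·1; sum ≡ 1  ⇒  -1.
(a,b)_7: α=1, u≡4; β=0, v≡3 (mod 7); (4|7)=+1, (3|7)=-1; sign (−1)^0·+1^0·-1^1 = -1.
(a,b)_3: α=-2, u≡1; β=2, v≡2 (mod 3); (1|3)=+1, (2|3)=-1; sign (−1)^0·+1^2·-1^-2 = +1.
(a,b)_13: α=2, u≡2; β=0, v≡11 (mod 13); (2|13)=-1, (11|13)=-1; sign (−1)^0·-1^0·-1^2 = +1.
(a,b)_23: α=1, u≡4; β=0, v≡18 (mod 23); (4|23)=+1, (18|23)=+1; sign (−1)^0·+1^0·+1^1 = +1.
(a,b)_37: α=2, u≡22; β=-2, v≡21 (mod 37); (22|37)=-1, (21|37)=+1; sign (−1)^0·-1^-2·+1^2 = +1.
(a,b)_∞: sgn(16443091)=+, sgn(47)=+, so +1.
(a,b)_17: α=-2, u≡10; β=0, v≡4 (mod 17); (10|17)=-1, (4|17)=+1; sign (−1)^0·-1^0·+1^-2 = +1.
(a,b)_5: α=0, u≡4; β=4, v≡3 (mod 5); (4|5)=+1, (3|5)=-1; sign (−1)^0·+1^4·-1^0 = +1.
|Ram(16443091, 47)| = 4, even; anisotropic at {2, 7, 41, 47}.

[2, 7, 41, 47]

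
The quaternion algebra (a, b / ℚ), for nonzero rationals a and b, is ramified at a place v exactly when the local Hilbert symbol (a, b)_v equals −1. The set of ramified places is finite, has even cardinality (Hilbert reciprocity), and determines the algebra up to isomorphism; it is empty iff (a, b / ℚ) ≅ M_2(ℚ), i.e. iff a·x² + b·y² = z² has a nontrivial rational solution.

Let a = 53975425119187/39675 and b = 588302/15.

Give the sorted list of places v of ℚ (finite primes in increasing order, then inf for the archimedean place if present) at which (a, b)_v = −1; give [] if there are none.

Mod squares: a ≡ 561, b ≡ 72930. Check v ∈ {∞, 2, 3, 5, 11, 13, 17, 23}.
v=∞: 561 > 0 and 72930 > 0  ⇒  (a,b)_∞ = +1.
v=3: a=3^-1·(≡1), b=3^-1·(≡1) mod 3; (1|3)=+1, (1|3)=+1; (−1)^{-1·-1·1}·(+1)^-1·(+1)^-1 = -1.
v=5: a=5^-2·(≡1), b=5^-1·(≡4) mod 5; (1|5)=+1, (4|5)=+1; (−1)^{-2·-1·2}·(+1)^-1·(+1)^-2 = +1.
v=13: a=13^4·(≡2), b=13^1·(≡7) mod 13; (2|13)=-1, (7|13)=-1; (−1)^{4·1·6}·(-1)^1·(-1)^4 = -1.
v=11: a=11^3·(≡8), b=11^3·(≡6) mod 11; (8|11)=-1, (6|11)=-1; (−1)^{3·3·5}·(-1)^3·(-1)^3 = -1.
v=17: a=17^5·(≡4), b=17^1·(≡3) mod 17; (4|17)=+1, (3|17)=-1; (−1)^{5·1·8}·(+1)^1·(-1)^5 = -1.
v=2: v_2(a)=0, v_2(b)=1; units ≡ 1, 1 (mod 8); ε·ε+αω+βω = 0·0+0·0+1·0 ≡ 0  ⇒  (a,b)_2 = +1.
v=23: a=23^-2·(≡18), b=23^0·(≡22) mod 23; (18|23)=+1, (22|23)=-1; (−1)^{-2·0·11}·(+1)^0·(-1)^-2 = +1.
(561, 72930 / ℚ) ramifies at {3, 11, 13, 17}: a division algebra.

[3, 11, 13, 17]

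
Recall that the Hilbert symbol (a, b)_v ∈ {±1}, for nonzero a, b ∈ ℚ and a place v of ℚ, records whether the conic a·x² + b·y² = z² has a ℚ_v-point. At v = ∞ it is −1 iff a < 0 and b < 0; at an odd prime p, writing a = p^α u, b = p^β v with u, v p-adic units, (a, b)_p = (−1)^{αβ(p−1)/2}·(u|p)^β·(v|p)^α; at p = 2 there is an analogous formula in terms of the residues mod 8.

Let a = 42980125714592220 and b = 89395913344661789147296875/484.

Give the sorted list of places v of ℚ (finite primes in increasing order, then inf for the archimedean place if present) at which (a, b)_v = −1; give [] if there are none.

Mod squares: a ≡ 255, b ≡ 196707. Check v ∈ {∞, 2, 3, 5, 7, 11, 17, 19, 29}.
v=7: a=7^2·(≡5), b=7^3·(≡6) mod 7; (5|7)=-1, (6|7)=-1; (−1)^{2·3·3}·(-1)^3·(-1)^2 = -1.
v=3: a=3^5·(≡1), b=3^5·(≡1) mod 3; (1|3)=+1, (1|3)=+1; (−1)^{5·5·1}·(+1)^5·(+1)^5 = -1.
v=∞: 255 > 0 and 196707 > 0  ⇒  (a,b)_∞ = +1.
v=2: v_2(a)=2, v_2(b)=-2; units ≡ 7, 3 (mod 8); ε·ε+αω+βω = 1·1+2·1+-2·0 ≡ 1  ⇒  (a,b)_2 = -1.
v=17: a=17^3·(≡1), b=17^7·(≡7) mod 17; (1|17)=+1, (7|17)=-1; (−1)^{3·7·8}·(+1)^7·(-1)^3 = -1.
v=19: a=19^2·(≡8), b=19^3·(≡16) mod 19; (8|19)=-1, (16|19)=+1; (−1)^{2·3·9}·(-1)^3·(+1)^2 = -1.
v=5: a=5^1·(≡4), b=5^6·(≡3) mod 5; (4|5)=+1, (3|5)=-1; (−1)^{1·6·2}·(+1)^6·(-1)^1 = -1.
v=11: a=11^2·(≡7), b=11^-2·(≡9) mod 11; (7|11)=-1, (9|11)=+1; (−1)^{2·-2·5}·(-1)^-2·(+1)^2 = +1.
v=29: a=29^2·(≡24), b=29^3·(≡12) mod 29; (24|29)=+1, (12|29)=-1; (−1)^{2·3·14}·(+1)^3·(-1)^2 = +1.
(255, 196707 / ℚ) ramifies at {2, 3, 5, 7, 17, 19}: a division algebra.

[2, 3, 5, 7, 17, 19]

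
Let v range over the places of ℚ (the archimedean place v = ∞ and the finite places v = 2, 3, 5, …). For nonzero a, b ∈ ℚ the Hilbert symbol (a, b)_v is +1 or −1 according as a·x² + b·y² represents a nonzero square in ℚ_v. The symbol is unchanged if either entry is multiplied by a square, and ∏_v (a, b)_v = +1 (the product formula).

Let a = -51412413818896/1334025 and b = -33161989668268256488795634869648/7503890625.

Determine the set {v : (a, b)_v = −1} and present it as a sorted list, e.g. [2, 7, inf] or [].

[2, 41, 43, inf]

(a, b) ≡ (-35942281, -43993) mod (ℚ^×)²; places V = {2, 3, 5, 7, 11, 13, 19, 23, 29, 37, 41, 43, ∞}.
(a,b)_41: α=1, u≡21; β=3, v≡3 (mod 41); (21|41)=+1, (3|41)=-1; sign (−1)^0·+1^3·-1^1 = -1.
(a,b)_43: α=1, u≡13; β=2, v≡26 (mod 43); (13|43)=+1, (26|43)=-1; sign (−1)^0·+1^2·-1^1 = -1.
(a,b)_13: α=2, u≡7; β=0, v≡4 (mod 13); (7|13)=-1, (4|13)=+1; sign (−1)^0·-1^0·+1^2 = +1.
(a,b)_3: α=-2, u≡2; β=-4, v≡2 (mod 3); (2|3)=-1, (2|3)=-1; sign (−1)^0·-1^-4·-1^-2 = +1.
(a,b)_11: α=-2, u≡8; β=-2, v≡8 (mod 11); (8|11)=-1, (8|11)=-1; sign (−1)^0·-1^-2·-1^-2 = +1.
(a,b)_2: α=4, β=4; u≡7, v≡7 (mod 8); ε(u)ε(v)=1·1, αω(v)=4·0, βω(u)=4·0; sum ≡ 1  ⇒  -1.
(a,b)_23: α=2, u≡8; β=4, v≡13 (mod 23); (8|23)=+1, (13|23)=+1; sign (−1)^0·+1^4·+1^2 = +1.
(a,b)_∞: sgn(-35942281)=−, sgn(-43993)=−, so -1.
(a,b)_5: α=-2, u≡4; β=-6, v≡3 (mod 5); (4|5)=+1, (3|5)=-1; sign (−1)^0·+1^-6·-1^-2 = +1.
(a,b)_19: α=1, u≡7; β=6, v≡16 (mod 19); (7|19)=+1, (16|19)=+1; sign (−1)^0·+1^6·+1^1 = +1.
(a,b)_7: α=-2, u≡5; β=-2, v≡4 (mod 7); (5|7)=-1, (4|7)=+1; sign (−1)^0·-1^-2·+1^-2 = +1.
(a,b)_29: α=1, u≡22; β=3, v≡9 (mod 29); (22|29)=+1, (9|29)=+1; sign (−1)^0·+1^3·+1^1 = +1.
(a,b)_37: α=1, u≡31; β=3, v≡15 (mod 37); (31|37)=-1, (15|37)=-1; sign (−1)^0·-1^3·-1^1 = +1.
|Ram(-35942281, -43993)| = 4, even; anisotropic at {2, 41, 43, ∞}.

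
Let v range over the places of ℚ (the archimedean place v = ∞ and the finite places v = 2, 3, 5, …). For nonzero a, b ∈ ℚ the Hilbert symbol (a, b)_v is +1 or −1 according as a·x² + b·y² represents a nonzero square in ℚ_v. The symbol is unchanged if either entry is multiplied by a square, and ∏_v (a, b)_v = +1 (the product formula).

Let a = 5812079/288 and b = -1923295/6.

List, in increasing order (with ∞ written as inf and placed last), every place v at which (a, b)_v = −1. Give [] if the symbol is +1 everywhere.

(a, b) ≡ (238, -330) mod (ℚ^×)²; places V = {2, 3, 5, 7, 11, 13, 17, ∞}.
(a,b)_13: α=2, u≡3; β=0, v≡7 (mod 13); (3|13)=+1, (7|13)=-1; sign (−1)^0·+1^0·-1^2 = +1.
(a,b)_2: α=-5, β=-1; u≡7, v≡3 (mod 8); ε(u)ε(v)=1·1, αω(v)=-5·1, βω(u)=-1·0; sum ≡ 0  ⇒  +1.
(a,b)_3: α=-2, u≡1; β=-1, v≡1 (mod 3); (1|3)=+1, (1|3)=+1; sign (−1)^0·+1^-1·+1^-2 = +1.
(a,b)_7: α=1, u≡6; β=0, v≡3 (mod 7); (6|7)=-1, (3|7)=-1; sign (−1)^0·-1^0·-1^1 = -1.
(a,b)_17: α=3, u≡7; β=2, v≡10 (mod 17); (7|17)=-1, (10|17)=-1; sign (−1)^0·-1^2·-1^3 = -1.
(a,b)_5: α=0, u≡3; β=1, v≡1 (mod 5); (3|5)=-1, (1|5)=+1; sign (−1)^0·-1^1·+1^0 = -1.
(a,b)_11: α=0, u≡10; β=3, v≡3 (mod 11); (10|11)=-1, (3|11)=+1; sign (−1)^0·-1^3·+1^0 = -1.
(a,b)_∞: sgn(238)=+, sgn(-330)=−, so +1.
(238, -330 / ℚ) ramifies at {5, 7, 11, 17}: a division algebra.

[5, 7, 11, 17]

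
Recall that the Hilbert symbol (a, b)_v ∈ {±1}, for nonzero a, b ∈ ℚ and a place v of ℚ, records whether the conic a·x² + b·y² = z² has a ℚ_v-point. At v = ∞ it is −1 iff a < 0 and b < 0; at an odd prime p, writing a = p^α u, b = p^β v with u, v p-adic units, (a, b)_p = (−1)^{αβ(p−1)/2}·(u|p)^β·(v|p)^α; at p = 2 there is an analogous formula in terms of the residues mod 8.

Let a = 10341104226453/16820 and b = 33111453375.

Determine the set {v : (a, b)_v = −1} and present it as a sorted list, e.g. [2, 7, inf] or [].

(a, b) ≡ (65, 15015) mod (ℚ^×)²; places V = {2, 3, 5, 7, 11, 13, 29, ∞}.
(a,b)_29: α=-2, u≡22; β=0, v≡9 (mod 29); (22|29)=+1, (9|29)=+1; sign (−1)^0·+1^0·+1^-2 = +1.
(a,b)_2: α=-2, β=0; u≡1, v≡7 (mod 8); ε(u)ε(v)=0·1, αω(v)=-2·0, βω(u)=0·0; sum ≡ 0  ⇒  +1.
(a,b)_∞: sgn(65)=+, sgn(15015)=+, so +1.
(a,b)_11: α=4, u≡2; β=3, v≡9 (mod 11); (2|11)=-1, (9|11)=+1; sign (−1)^0·-1^3·+1^4 = -1.
(a,b)_3: α=8, u≡2; β=7, v≡1 (mod 3); (2|3)=-1, (1|3)=+1; sign (−1)^0·-1^7·+1^8 = -1.
(a,b)_7: α=2, u≡1; β=1, v≡3 (mod 7); (1|7)=+1, (3|7)=-1; sign (−1)^0·+1^1·-1^2 = +1.
(a,b)_13: α=3, u≡8; β=1, v≡8 (mod 13); (8|13)=-1, (8|13)=-1; sign (−1)^0·-1^1·-1^3 = +1.
(a,b)_5: α=-1, u≡2; β=3, v≡2 (mod 5); (2|5)=-1, (2|5)=-1; sign (−1)^0·-1^3·-1^-1 = +1.
|Ram(65, 15015)| = 2, even; anisotropic at {3, 11}.

[3, 11]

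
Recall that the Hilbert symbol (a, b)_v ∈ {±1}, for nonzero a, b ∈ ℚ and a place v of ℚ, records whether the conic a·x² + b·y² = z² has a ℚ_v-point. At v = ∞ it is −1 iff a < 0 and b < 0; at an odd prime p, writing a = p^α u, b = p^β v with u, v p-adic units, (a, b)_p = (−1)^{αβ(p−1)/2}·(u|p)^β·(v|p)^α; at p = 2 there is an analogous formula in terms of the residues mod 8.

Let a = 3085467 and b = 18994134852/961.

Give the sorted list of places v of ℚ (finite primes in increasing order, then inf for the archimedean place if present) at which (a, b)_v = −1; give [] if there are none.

[3, 37]

Mod squares: a ≡ 8547, b ≡ 162393. Check v ∈ {∞, 2, 3, 7, 11, 19, 31, 37}.
v=3: a=3^1·(≡2), b=3^5·(≡2) mod 3; (2|3)=-1, (2|3)=-1; (−1)^{1·5·1}·(-1)^5·(-1)^1 = -1.
v=37: a=37^1·(≡30), b=37^1·(≡24) mod 37; (30|37)=+1, (24|37)=-1; (−1)^{1·1·18}·(+1)^1·(-1)^1 = -1.
v=31: a=31^0·(≡6), b=31^-2·(≡15) mod 31; (6|31)=-1, (15|31)=-1; (−1)^{0·-2·15}·(-1)^-2·(-1)^0 = +1.
v=7: a=7^1·(≡5), b=7^1·(≡4) mod 7; (5|7)=-1, (4|7)=+1; (−1)^{1·1·3}·(-1)^1·(+1)^1 = +1.
v=19: a=19^2·(≡16), b=19^3·(≡17) mod 19; (16|19)=+1, (17|19)=+1; (−1)^{2·3·9}·(+1)^3·(+1)^2 = +1.
v=11: a=11^1·(≡8), b=11^1·(≡3) mod 11; (8|11)=-1, (3|11)=+1; (−1)^{1·1·5}·(-1)^1·(+1)^1 = +1.
v=∞: 8547 > 0 and 162393 > 0  ⇒  (a,b)_∞ = +1.
v=2: v_2(a)=0, v_2(b)=2; units ≡ 3, 1 (mod 8); ε·ε+αω+βω = 1·0+0·0+2·1 ≡ 0  ⇒  (a,b)_2 = +1.
|Ram(8547, 162393)| = 2, even; anisotropic at {3, 37}.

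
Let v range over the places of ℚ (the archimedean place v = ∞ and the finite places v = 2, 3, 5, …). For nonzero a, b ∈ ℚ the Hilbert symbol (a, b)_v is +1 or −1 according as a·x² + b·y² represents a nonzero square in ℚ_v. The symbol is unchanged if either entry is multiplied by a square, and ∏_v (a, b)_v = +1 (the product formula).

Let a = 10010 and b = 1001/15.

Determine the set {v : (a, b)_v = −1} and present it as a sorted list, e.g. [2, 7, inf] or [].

(a, b) ≡ (10010, 15015) mod (ℚ^×)²; places V = {2, 3, 5, 7, 11, 13, ∞}.
(a,b)_5: α=1, u≡2; β=-1, v≡2 (mod 5); (2|5)=-1, (2|5)=-1; sign (−1)^0·-1^-1·-1^1 = +1.
(a,b)_13: α=1, u≡3; β=1, v≡6 (mod 13); (3|13)=+1, (6|13)=-1; sign (−1)^0·+1^1·-1^1 = -1.
(a,b)_∞: sgn(10010)=+, sgn(15015)=+, so +1.
(a,b)_7: α=1, u≡2; β=1, v≡3 (mod 7); (2|7)=+1, (3|7)=-1; sign (−1)^1·+1^1·-1^1 = +1.
(a,b)_2: α=1, β=0; u≡5, v≡7 (mod 8); ε(u)ε(v)=0·1, αω(v)=1·0, βω(u)=0·1; sum ≡ 0  ⇒  +1.
(a,b)_3: α=0, u≡2; β=-1, v≡1 (mod 3); (2|3)=-1, (1|3)=+1; sign (−1)^0·-1^-1·+1^0 = -1.
(a,b)_11: α=1, u≡8; β=1, v≡9 (mod 11); (8|11)=-1, (9|11)=+1; sign (−1)^1·-1^1·+1^1 = +1.
(10010, 15015 / ℚ) ramifies at {3, 13}: a division algebra.

[3, 13]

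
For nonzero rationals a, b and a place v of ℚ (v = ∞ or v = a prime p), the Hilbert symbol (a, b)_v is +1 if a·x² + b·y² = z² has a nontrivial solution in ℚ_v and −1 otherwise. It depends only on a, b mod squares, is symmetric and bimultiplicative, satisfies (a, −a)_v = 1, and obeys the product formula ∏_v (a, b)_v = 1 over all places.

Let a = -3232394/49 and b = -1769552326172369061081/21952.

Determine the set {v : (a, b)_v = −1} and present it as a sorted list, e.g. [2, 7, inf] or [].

[7, 17, 43, inf]

Mod squares: a ≡ -74, b ≡ -4354567. Check v ∈ {∞, 2, 3, 7, 11, 17, 19, 23, 37, 43}.
v=∞: -74 < 0 and -4354567 < 0  ⇒  (a,b)_∞ = -1.
v=3: a=3^0·(≡1), b=3^2·(≡2) mod 3; (1|3)=+1, (2|3)=-1; (−1)^{0·2·1}·(+1)^2·(-1)^0 = +1.
v=11: a=11^2·(≡1), b=11^6·(≡9) mod 11; (1|11)=+1, (9|11)=+1; (−1)^{2·6·5}·(+1)^6·(+1)^2 = +1.
v=7: a=7^-2·(≡3), b=7^-3·(≡4) mod 7; (3|7)=-1, (4|7)=+1; (−1)^{-2·-3·3}·(-1)^-3·(+1)^-2 = -1.
v=37: a=37^1·(≡15), b=37^3·(≡15) mod 37; (15|37)=-1, (15|37)=-1; (−1)^{1·3·18}·(-1)^3·(-1)^1 = +1.
v=23: a=23^0·(≡1), b=23^1·(≡11) mod 23; (1|23)=+1, (11|23)=-1; (−1)^{0·1·11}·(+1)^1·(-1)^0 = +1.
v=19: a=19^2·(≡3), b=19^4·(≡11) mod 19; (3|19)=-1, (11|19)=+1; (−1)^{2·4·9}·(-1)^4·(+1)^2 = +1.
v=17: a=17^0·(≡7), b=17^1·(≡7) mod 17; (7|17)=-1, (7|17)=-1; (−1)^{0·1·8}·(-1)^1·(-1)^0 = -1.
v=2: v_2(a)=1, v_2(b)=-6; units ≡ 3, 1 (mod 8); ε·ε+αω+βω = 1·0+1·0+-6·1 ≡ 0  ⇒  (a,b)_2 = +1.
v=43: a=43^0·(≡29), b=43^1·(≡27) mod 43; (29|43)=-1, (27|43)=-1; (−1)^{0·1·21}·(-1)^1·(-1)^0 = -1.
(-74, -4354567 / ℚ) ramifies at {7, 17, 43, ∞}: a division algebra.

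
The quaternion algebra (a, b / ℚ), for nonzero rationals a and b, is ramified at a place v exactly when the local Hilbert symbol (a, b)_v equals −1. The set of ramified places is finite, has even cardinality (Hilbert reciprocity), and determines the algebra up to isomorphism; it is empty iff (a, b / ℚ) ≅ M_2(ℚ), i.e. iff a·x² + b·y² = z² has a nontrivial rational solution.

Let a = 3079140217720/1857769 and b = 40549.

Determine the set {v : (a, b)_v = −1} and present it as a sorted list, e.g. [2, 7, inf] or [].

[2, 23]

(a, b) ≡ (8496430, 40549) mod (ℚ^×)²; places V = {2, 5, 7, 17, 23, 29, 41, 43, 47, 53, ∞}.
(a,b)_7: α=2, u≡5; β=0, v≡5 (mod 7); (5|7)=-1, (5|7)=-1; sign (−1)^0·-1^0·-1^2 = +1.
(a,b)_2: α=3, β=0; u≡7, v≡5 (mod 8); ε(u)ε(v)=1·0, αω(v)=3·1, βω(u)=0·0; sum ≡ 1  ⇒  -1.
(a,b)_29: α=-2, u≡11; β=0, v≡7 (mod 29); (11|29)=-1, (7|29)=+1; sign (−1)^0·-1^0·+1^-2 = +1.
(a,b)_43: α=2, u≡36; β=1, v≡40 (mod 43); (36|43)=+1, (40|43)=+1; sign (−1)^0·+1^1·+1^2 = +1.
(a,b)_41: α=1, u≡9; β=1, v≡5 (mod 41); (9|41)=+1, (5|41)=+1; sign (−1)^0·+1^1·+1^1 = +1.
(a,b)_23: α=1, u≡21; β=1, v≡15 (mod 23); (21|23)=-1, (15|23)=-1; sign (−1)^1·-1^1·-1^1 = -1.
(a,b)_53: α=1, u≡36; β=0, v≡4 (mod 53); (36|53)=+1, (4|53)=+1; sign (−1)^0·+1^0·+1^1 = +1.
(a,b)_∞: sgn(8496430)=+, sgn(40549)=+, so +1.
(a,b)_47: α=-2, u≡13; β=0, v≡35 (mod 47); (13|47)=-1, (35|47)=-1; sign (−1)^0·-1^0·-1^-2 = +1.
(a,b)_5: α=1, u≡1; β=0, v≡4 (mod 5); (1|5)=+1, (4|5)=+1; sign (−1)^0·+1^0·+1^1 = +1.
(a,b)_17: α=1, u≡6; β=0, v≡4 (mod 17); (6|17)=-1, (4|17)=+1; sign (−1)^0·-1^0·+1^1 = +1.
(8496430, 40549 / ℚ) ramifies at {2, 23}: a division algebra.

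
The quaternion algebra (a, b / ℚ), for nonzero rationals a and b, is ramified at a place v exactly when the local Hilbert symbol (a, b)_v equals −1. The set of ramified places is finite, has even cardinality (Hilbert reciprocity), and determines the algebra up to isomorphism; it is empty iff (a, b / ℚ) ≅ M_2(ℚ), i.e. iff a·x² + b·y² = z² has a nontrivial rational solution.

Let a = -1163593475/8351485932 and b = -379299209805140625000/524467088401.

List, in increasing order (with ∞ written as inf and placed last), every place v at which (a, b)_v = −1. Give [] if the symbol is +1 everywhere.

(a, b) ≡ (-33, -10010) mod (ℚ^×)²; places V = {2, 3, 5, 7, 11, 13, 17, 23, 31, 37, ∞}.
(a,b)_23: α=-2, u≡12; β=-4, v≡12 (mod 23); (12|23)=+1, (12|23)=+1; sign (−1)^0·+1^-4·+1^-2 = +1.
(a,b)_7: α=0, u≡2; β=1, v≡3 (mod 7); (2|7)=+1, (3|7)=-1; sign (−1)^0·+1^1·-1^0 = +1.
(a,b)_37: α=-2, u≡34; β=-4, v≡17 (mod 37); (34|37)=+1, (17|37)=-1; sign (−1)^0·+1^-4·-1^-2 = +1.
(a,b)_3: α=-1, u≡1; β=4, v≡1 (mod 3); (1|3)=+1, (1|3)=+1; sign (−1)^0·+1^4·+1^-1 = +1.
(a,b)_11: α=5, u≡10; β=7, v≡3 (mod 11); (10|11)=-1, (3|11)=+1; sign (−1)^1·-1^7·+1^5 = +1.
(a,b)_31: α=-2, u≡3; β=0, v≡30 (mod 31); (3|31)=-1, (30|31)=-1; sign (−1)^0·-1^0·-1^-2 = +1.
(a,b)_13: α=0, u≡6; β=3, v≡4 (mod 13); (6|13)=-1, (4|13)=+1; sign (−1)^0·-1^3·+1^0 = -1.
(a,b)_5: α=2, u≡3; β=9, v≡3 (mod 5); (3|5)=-1, (3|5)=-1; sign (−1)^0·-1^9·-1^2 = -1.
(a,b)_∞: sgn(-33)=−, sgn(-10010)=−, so -1.
(a,b)_17: α=2, u≡15; β=0, v≡7 (mod 17); (15|17)=+1, (7|17)=-1; sign (−1)^0·+1^0·-1^2 = +1.
(a,b)_2: α=-2, β=3; u≡7, v≡3 (mod 8); ε(u)ε(v)=1·1, αω(v)=-2·1, βω(u)=3·0; sum ≡ 1  ⇒  -1.
(-33, -10010 / ℚ) ramifies at {2, 5, 13, ∞}: a division algebra.

[2, 5, 13, inf]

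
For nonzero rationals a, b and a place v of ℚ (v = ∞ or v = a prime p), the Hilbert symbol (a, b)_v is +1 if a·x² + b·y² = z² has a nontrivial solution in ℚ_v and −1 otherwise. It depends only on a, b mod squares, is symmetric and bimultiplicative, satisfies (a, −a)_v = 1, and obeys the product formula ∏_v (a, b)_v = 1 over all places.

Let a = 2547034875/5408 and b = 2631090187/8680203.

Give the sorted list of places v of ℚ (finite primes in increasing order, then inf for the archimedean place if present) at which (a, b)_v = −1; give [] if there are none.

[]

(a, b) ≡ (2310, 561) mod (ℚ^×)²; places V = {2, 3, 5, 7, 11, 13, 17, 31, ∞}.
(a,b)_17: α=0, u≡16; β=1, v≡13 (mod 17); (16|17)=+1, (13|17)=+1; sign (−1)^0·+1^1·+1^0 = +1.
(a,b)_31: α=0, u≡14; β=2, v≡6 (mod 31); (14|31)=+1, (6|31)=-1; sign (−1)^0·+1^2·-1^0 = +1.
(a,b)_∞: sgn(2310)=+, sgn(561)=+, so +1.
(a,b)_11: α=3, u≡3; β=5, v≡6 (mod 11); (3|11)=+1, (6|11)=-1; sign (−1)^1·+1^5·-1^3 = +1.
(a,b)_5: α=3, u≡3; β=0, v≡4 (mod 5); (3|5)=-1, (4|5)=+1; sign (−1)^0·-1^0·+1^3 = +1.
(a,b)_2: α=-5, β=0; u≡3, v≡1 (mod 8); ε(u)ε(v)=1·0, αω(v)=-5·0, βω(u)=0·1; sum ≡ 0  ⇒  +1.
(a,b)_3: α=7, u≡2; β=-11, v≡1 (mod 3); (2|3)=-1, (1|3)=+1; sign (−1)^1·-1^-11·+1^7 = +1.
(a,b)_7: α=1, u≡1; β=-2, v≡1 (mod 7); (1|7)=+1, (1|7)=+1; sign (−1)^0·+1^-2·+1^1 = +1.
(a,b)_13: α=-2, u≡10; β=0, v≡2 (mod 13); (10|13)=+1, (2|13)=-1; sign (−1)^0·+1^0·-1^-2 = +1.
Every local symbol is +1, so the conic 2310·x² + 561·y² = z² has ℚ_v-points for all v and hence a ℚ-point; (a, b / ℚ) ≅ M_2(ℚ).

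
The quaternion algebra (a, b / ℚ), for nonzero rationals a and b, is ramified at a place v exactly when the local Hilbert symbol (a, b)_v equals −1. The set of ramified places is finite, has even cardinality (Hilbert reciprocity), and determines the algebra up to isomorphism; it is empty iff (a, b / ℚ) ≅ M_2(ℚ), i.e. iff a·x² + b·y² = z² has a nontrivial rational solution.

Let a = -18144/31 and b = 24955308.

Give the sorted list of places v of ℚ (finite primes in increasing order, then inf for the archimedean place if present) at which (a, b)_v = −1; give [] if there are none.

(a, b) ≡ (-434, 14147) mod (ℚ^×)²; places V = {2, 3, 7, 31, 43, 47, ∞}.
(a,b)_47: α=0, u≡6; β=1, v≡5 (mod 47); (6|47)=+1, (5|47)=-1; sign (−1)^0·+1^1·-1^0 = +1.
(a,b)_7: α=1, u≡4; β=3, v≡5 (mod 7); (4|7)=+1, (5|7)=-1; sign (−1)^1·+1^3·-1^1 = +1.
(a,b)_2: α=5, β=2; u≡7, v≡3 (mod 8); ε(u)ε(v)=1·1, αω(v)=5·1, βω(u)=2·0; sum ≡ 0  ⇒  +1.
(a,b)_3: α=4, u≡1; β=2, v≡2 (mod 3); (1|3)=+1, (2|3)=-1; sign (−1)^0·+1^2·-1^4 = +1.
(a,b)_31: α=-1, u≡22; β=0, v≡29 (mod 31); (22|31)=-1, (29|31)=-1; sign (−1)^0·-1^0·-1^-1 = -1.
(a,b)_∞: sgn(-434)=−, sgn(14147)=+, so +1.
(a,b)_43: α=0, u≡7; β=1, v≡28 (mod 43); (7|43)=-1, (28|43)=-1; sign (−1)^0·-1^1·-1^0 = -1.
(-434, 14147 / ℚ) ramifies at {31, 43}: a division algebra.

[31, 43]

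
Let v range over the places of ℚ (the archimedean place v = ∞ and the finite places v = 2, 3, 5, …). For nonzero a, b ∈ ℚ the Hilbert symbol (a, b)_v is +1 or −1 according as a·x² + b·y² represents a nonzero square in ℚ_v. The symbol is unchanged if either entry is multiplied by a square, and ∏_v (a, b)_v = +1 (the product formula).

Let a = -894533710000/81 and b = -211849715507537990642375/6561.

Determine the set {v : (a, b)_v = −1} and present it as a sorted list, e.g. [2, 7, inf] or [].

Mod squares: a ≡ -3451, b ≡ -8855. Check v ∈ {∞, 2, 3, 5, 7, 11, 17, 23, 29, 31}.
v=∞: -3451 < 0 and -8855 < 0  ⇒  (a,b)_∞ = -1.
v=7: a=7^3·(≡2), b=7^1·(≡2) mod 7; (2|7)=+1, (2|7)=+1; (−1)^{3·1·3}·(+1)^1·(+1)^3 = -1.
v=5: a=5^4·(≡4), b=5^3·(≡1) mod 5; (4|5)=+1, (1|5)=+1; (−1)^{4·3·2}·(+1)^3·(+1)^4 = +1.
v=29: a=29^1·(≡27), b=29^2·(≡14) mod 29; (27|29)=-1, (14|29)=-1; (−1)^{1·2·14}·(-1)^2·(-1)^1 = -1.
v=2: v_2(a)=4, v_2(b)=0; units ≡ 5, 1 (mod 8); ε·ε+αω+βω = 0·0+4·0+0·1 ≡ 0  ⇒  (a,b)_2 = +1.
v=23: a=23^2·(≡7), b=23^5·(≡18) mod 23; (7|23)=-1, (18|23)=+1; (−1)^{2·5·11}·(-1)^5·(+1)^2 = -1.
v=11: a=11^0·(≡1), b=11^5·(≡5) mod 11; (1|11)=+1, (5|11)=+1; (−1)^{0·5·5}·(+1)^5·(+1)^0 = +1.
v=31: a=31^0·(≡13), b=31^2·(≡22) mod 31; (13|31)=-1, (22|31)=-1; (−1)^{0·2·15}·(-1)^2·(-1)^0 = +1.
v=17: a=17^1·(≡4), b=17^2·(≡13) mod 17; (4|17)=+1, (13|17)=+1; (−1)^{1·2·8}·(+1)^2·(+1)^1 = +1.
v=3: a=3^-4·(≡2), b=3^-8·(≡1) mod 3; (2|3)=-1, (1|3)=+1; (−1)^{-4·-8·1}·(-1)^-8·(+1)^-4 = +1.
(-3451, -8855 / ℚ) ramifies at {7, 23, 29, ∞}: a division algebra.

[7, 23, 29, inf]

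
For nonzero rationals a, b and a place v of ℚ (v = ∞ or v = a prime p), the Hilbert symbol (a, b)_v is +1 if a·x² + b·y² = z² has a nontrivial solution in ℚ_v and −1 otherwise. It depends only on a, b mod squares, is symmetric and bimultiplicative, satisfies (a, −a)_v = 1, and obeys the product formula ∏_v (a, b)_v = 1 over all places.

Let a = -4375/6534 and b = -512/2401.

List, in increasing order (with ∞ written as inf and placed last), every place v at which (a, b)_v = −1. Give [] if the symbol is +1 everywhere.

[7, inf]

(a, b) ≡ (-42, -2) mod (ℚ^×)²; places V = {2, 3, 5, 7, 11, ∞}.
(a,b)_7: α=1, u≡4; β=-4, v≡6 (mod 7); (4|7)=+1, (6|7)=-1; sign (−1)^0·+1^-4·-1^1 = -1.
(a,b)_5: α=4, u≡2; β=0, v≡3 (mod 5); (2|5)=-1, (3|5)=-1; sign (−1)^0·-1^0·-1^4 = +1.
(a,b)_11: α=-2, u≡8; β=0, v≡9 (mod 11); (8|11)=-1, (9|11)=+1; sign (−1)^0·-1^0·+1^-2 = +1.
(a,b)_3: α=-3, u≡1; β=0, v≡1 (mod 3); (1|3)=+1, (1|3)=+1; sign (−1)^0·+1^0·+1^-3 = +1.
(a,b)_2: α=-1, β=9; u≡3, v≡7 (mod 8); ε(u)ε(v)=1·1, αω(v)=-1·0, βω(u)=9·1; sum ≡ 0  ⇒  +1.
(a,b)_∞: sgn(-42)=−, sgn(-2)=−, so -1.
|Ram(-42, -2)| = 2, even; anisotropic at {7, ∞}.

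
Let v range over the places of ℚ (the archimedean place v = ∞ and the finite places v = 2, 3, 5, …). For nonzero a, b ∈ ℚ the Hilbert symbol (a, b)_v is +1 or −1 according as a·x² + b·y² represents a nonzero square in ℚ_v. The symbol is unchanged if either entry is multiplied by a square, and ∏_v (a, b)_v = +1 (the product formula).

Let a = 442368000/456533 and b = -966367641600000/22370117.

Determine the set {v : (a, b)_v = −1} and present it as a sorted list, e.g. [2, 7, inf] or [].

[5, 7]

Mod squares: a ≡ 2310, b ≡ -770. Check v ∈ {∞, 2, 3, 5, 7, 11}.
v=7: a=7^-3·(≡4), b=7^-5·(≡4) mod 7; (4|7)=+1, (4|7)=+1; (−1)^{-3·-5·3}·(+1)^-5·(+1)^-3 = -1.
v=2: v_2(a)=17, v_2(b)=35; units ≡ 3, 7 (mod 8); ε·ε+αω+βω = 1·1+17·0+35·1 ≡ 0  ⇒  (a,b)_2 = +1.
v=11: a=11^-3·(≡4), b=11^-3·(≡2) mod 11; (4|11)=+1, (2|11)=-1; (−1)^{-3·-3·5}·(+1)^-3·(-1)^-3 = +1.
v=5: a=5^3·(≡3), b=5^5·(≡4) mod 5; (3|5)=-1, (4|5)=+1; (−1)^{3·5·2}·(-1)^5·(+1)^3 = -1.
v=∞: 2310 > 0 and -770 < 0  ⇒  (a,b)_∞ = +1.
v=3: a=3^3·(≡2), b=3^2·(≡1) mod 3; (2|3)=-1, (1|3)=+1; (−1)^{3·2·1}·(-1)^2·(+1)^3 = +1.
Ram(2310, -770) = {5, 7}; no ℚ_5-point on the conic.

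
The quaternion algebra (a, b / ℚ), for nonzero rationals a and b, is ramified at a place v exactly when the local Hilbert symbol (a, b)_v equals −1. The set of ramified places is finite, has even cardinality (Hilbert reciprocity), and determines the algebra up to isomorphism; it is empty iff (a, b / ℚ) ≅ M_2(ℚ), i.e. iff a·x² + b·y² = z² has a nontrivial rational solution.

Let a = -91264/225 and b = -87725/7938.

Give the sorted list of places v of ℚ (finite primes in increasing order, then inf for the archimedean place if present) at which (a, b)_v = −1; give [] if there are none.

Mod squares: a ≡ -1426, b ≡ -58. Check v ∈ {∞, 2, 3, 5, 7, 11, 23, 29, 31}.
v=5: a=5^-2·(≡4), b=5^2·(≡2) mod 5; (4|5)=+1, (2|5)=-1; (−1)^{-2·2·2}·(+1)^2·(-1)^-2 = +1.
v=7: a=7^0·(≡2), b=7^-2·(≡6) mod 7; (2|7)=+1, (6|7)=-1; (−1)^{0·-2·3}·(+1)^-2·(-1)^0 = +1.
v=3: a=3^-2·(≡2), b=3^-4·(≡2) mod 3; (2|3)=-1, (2|3)=-1; (−1)^{-2·-4·1}·(-1)^-4·(-1)^-2 = +1.
v=29: a=29^0·(≡25), b=29^1·(≡12) mod 29; (25|29)=+1, (12|29)=-1; (−1)^{0·1·14}·(+1)^1·(-1)^0 = +1.
v=11: a=11^0·(≡5), b=11^2·(≡8) mod 11; (5|11)=+1, (8|11)=-1; (−1)^{0·2·5}·(+1)^2·(-1)^0 = +1.
v=23: a=23^1·(≡7), b=23^0·(≡22) mod 23; (7|23)=-1, (22|23)=-1; (−1)^{1·0·11}·(-1)^0·(-1)^1 = -1.
v=∞: -1426 < 0 and -58 < 0  ⇒  (a,b)_∞ = -1.
v=2: v_2(a)=7, v_2(b)=-1; units ≡ 7, 3 (mod 8); ε·ε+αω+βω = 1·1+7·1+-1·0 ≡ 0  ⇒  (a,b)_2 = +1.
v=31: a=31^1·(≡4), b=31^0·(≡18) mod 31; (4|31)=+1, (18|31)=+1; (−1)^{1·0·15}·(+1)^0·(+1)^1 = +1.
|Ram(-1426, -58)| = 2, even; anisotropic at {23, ∞}.

[23, inf]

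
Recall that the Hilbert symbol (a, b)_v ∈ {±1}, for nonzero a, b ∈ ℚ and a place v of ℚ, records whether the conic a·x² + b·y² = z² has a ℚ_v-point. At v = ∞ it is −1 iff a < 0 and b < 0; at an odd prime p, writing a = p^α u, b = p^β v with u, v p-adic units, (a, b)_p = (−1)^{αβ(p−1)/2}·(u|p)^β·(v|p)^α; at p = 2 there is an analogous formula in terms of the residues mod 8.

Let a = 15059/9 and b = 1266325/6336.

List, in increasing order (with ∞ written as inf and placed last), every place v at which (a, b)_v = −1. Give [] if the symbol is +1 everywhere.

[2, 11]

Mod squares: a ≡ 11, b ≡ 407. Check v ∈ {∞, 2, 3, 5, 11, 37}.
v=∞: 11 > 0 and 407 > 0  ⇒  (a,b)_∞ = +1.
v=3: a=3^-2·(≡2), b=3^-2·(≡2) mod 3; (2|3)=-1, (2|3)=-1; (−1)^{-2·-2·1}·(-1)^-2·(-1)^-2 = +1.
v=5: a=5^0·(≡1), b=5^2·(≡3) mod 5; (1|5)=+1, (3|5)=-1; (−1)^{0·2·2}·(+1)^2·(-1)^0 = +1.
v=37: a=37^2·(≡30), b=37^3·(≡11) mod 37; (30|37)=+1, (11|37)=+1; (−1)^{2·3·18}·(+1)^3·(+1)^2 = +1.
v=2: v_2(a)=0, v_2(b)=-6; units ≡ 3, 7 (mod 8); ε·ε+αω+βω = 1·1+0·0+-6·1 ≡ 1  ⇒  (a,b)_2 = -1.
v=11: a=11^1·(≡3), b=11^-1·(≡4) mod 11; (3|11)=+1, (4|11)=+1; (−1)^{1·-1·5}·(+1)^-1·(+1)^1 = -1.
(11, 407 / ℚ) ramifies at {2, 11}: a division algebra.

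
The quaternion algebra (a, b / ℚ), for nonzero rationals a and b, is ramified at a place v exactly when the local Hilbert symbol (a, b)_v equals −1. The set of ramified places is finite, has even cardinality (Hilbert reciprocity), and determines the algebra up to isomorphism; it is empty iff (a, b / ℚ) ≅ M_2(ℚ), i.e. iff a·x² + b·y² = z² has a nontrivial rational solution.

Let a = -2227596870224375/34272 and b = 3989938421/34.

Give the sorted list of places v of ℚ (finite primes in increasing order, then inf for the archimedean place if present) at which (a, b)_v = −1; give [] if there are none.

Mod squares: a ≡ -14468258, b ≡ 391034. Check v ∈ {∞, 2, 3, 5, 7, 13, 17, 19, 31, 37, 53}.
v=19: a=19^2·(≡15), b=19^2·(≡12) mod 19; (15|19)=-1, (12|19)=-1; (−1)^{2·2·9}·(-1)^2·(-1)^2 = +1.
v=37: a=37^1·(≡24), b=37^0·(≡18) mod 37; (24|37)=-1, (18|37)=-1; (−1)^{1·0·18}·(-1)^0·(-1)^1 = -1.
v=∞: -14468258 < 0 and 391034 > 0  ⇒  (a,b)_∞ = +1.
v=7: a=7^-1·(≡5), b=7^1·(≡2) mod 7; (5|7)=-1, (2|7)=+1; (−1)^{-1·1·3}·(-1)^1·(+1)^-1 = +1.
v=3: a=3^-2·(≡1), b=3^0·(≡2) mod 3; (1|3)=+1, (2|3)=-1; (−1)^{-2·0·1}·(+1)^0·(-1)^-2 = +1.
v=53: a=53^1·(≡38), b=53^1·(≡24) mod 53; (38|53)=+1, (24|53)=+1; (−1)^{1·1·26}·(+1)^1·(+1)^1 = +1.
v=5: a=5^4·(≡3), b=5^0·(≡4) mod 5; (3|5)=-1, (4|5)=+1; (−1)^{4·0·2}·(-1)^0·(+1)^4 = +1.
v=31: a=31^3·(≡25), b=31^3·(≡14) mod 31; (25|31)=+1, (14|31)=+1; (−1)^{3·3·15}·(+1)^3·(+1)^3 = -1.
v=2: v_2(a)=-5, v_2(b)=-1; units ≡ 7, 5 (mod 8); ε·ε+αω+βω = 1·0+-5·1+-1·0 ≡ 1  ⇒  (a,b)_2 = -1.
v=13: a=13^2·(≡1), b=13^0·(≡5) mod 13; (1|13)=+1, (5|13)=-1; (−1)^{2·0·6}·(+1)^0·(-1)^2 = +1.
v=17: a=17^-1·(≡11), b=17^-1·(≡9) mod 17; (11|17)=-1, (9|17)=+1; (−1)^{-1·-1·8}·(-1)^-1·(+1)^-1 = -1.
(-14468258, 391034 / ℚ) ramifies at {2, 17, 31, 37}: a division algebra.

[2, 17, 31, 37]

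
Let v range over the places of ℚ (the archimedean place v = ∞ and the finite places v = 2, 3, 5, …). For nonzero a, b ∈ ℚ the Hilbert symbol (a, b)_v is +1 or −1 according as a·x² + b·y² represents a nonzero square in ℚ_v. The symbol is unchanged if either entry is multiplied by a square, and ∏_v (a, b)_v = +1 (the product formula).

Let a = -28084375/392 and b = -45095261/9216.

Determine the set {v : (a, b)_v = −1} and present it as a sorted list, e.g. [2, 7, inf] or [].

[2, inf]

Mod squares: a ≡ -89870, b ≡ -29. Check v ∈ {∞, 2, 3, 5, 7, 11, 19, 29, 43}.
v=19: a=19^1·(≡11), b=19^0·(≡4) mod 19; (11|19)=+1, (4|19)=+1; (−1)^{1·0·9}·(+1)^0·(+1)^1 = +1.
v=29: a=29^0·(≡16), b=29^3·(≡23) mod 29; (16|29)=+1, (23|29)=+1; (−1)^{0·3·14}·(+1)^3·(+1)^0 = +1.
v=2: v_2(a)=-3, v_2(b)=-10; units ≡ 1, 3 (mod 8); ε·ε+αω+βω = 0·1+-3·1+-10·0 ≡ 1  ⇒  (a,b)_2 = -1.
v=∞: -89870 < 0 and -29 < 0  ⇒  (a,b)_∞ = -1.
v=11: a=11^1·(≡9), b=11^0·(≡1) mod 11; (9|11)=+1, (1|11)=+1; (−1)^{1·0·5}·(+1)^0·(+1)^1 = +1.
v=43: a=43^1·(≡9), b=43^2·(≡24) mod 43; (9|43)=+1, (24|43)=+1; (−1)^{1·2·21}·(+1)^2·(+1)^1 = +1.
v=3: a=3^0·(≡1), b=3^-2·(≡1) mod 3; (1|3)=+1, (1|3)=+1; (−1)^{0·-2·1}·(+1)^-2·(+1)^0 = +1.
v=7: a=7^-2·(≡3), b=7^0·(≡5) mod 7; (3|7)=-1, (5|7)=-1; (−1)^{-2·0·3}·(-1)^0·(-1)^-2 = +1.
v=5: a=5^5·(≡4), b=5^0·(≡4) mod 5; (4|5)=+1, (4|5)=+1; (−1)^{5·0·2}·(+1)^0·(+1)^5 = +1.
Ram(-89870, -29) = {2, ∞}; no ℚ_2-point on the conic.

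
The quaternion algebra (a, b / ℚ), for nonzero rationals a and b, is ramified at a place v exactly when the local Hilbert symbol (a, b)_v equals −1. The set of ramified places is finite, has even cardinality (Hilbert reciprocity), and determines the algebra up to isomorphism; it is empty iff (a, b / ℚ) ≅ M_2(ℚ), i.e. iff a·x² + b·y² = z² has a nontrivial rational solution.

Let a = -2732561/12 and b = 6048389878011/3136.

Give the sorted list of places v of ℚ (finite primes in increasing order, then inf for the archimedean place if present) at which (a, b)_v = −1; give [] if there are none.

[23, 37]

Mod squares: a ≡ -48507, b ≡ 19. Check v ∈ {∞, 2, 3, 7, 13, 17, 19, 23, 37}.
v=7: a=7^0·(≡3), b=7^-2·(≡5) mod 7; (3|7)=-1, (5|7)=-1; (−1)^{0·-2·3}·(-1)^-2·(-1)^0 = +1.
v=19: a=19^1·(≡12), b=19^1·(≡7) mod 19; (12|19)=-1, (7|19)=+1; (−1)^{1·1·9}·(-1)^1·(+1)^1 = +1.
v=23: a=23^1·(≡22), b=23^2·(≡19) mod 23; (22|23)=-1, (19|23)=-1; (−1)^{1·2·11}·(-1)^2·(-1)^1 = -1.
v=37: a=37^1·(≡3), b=37^2·(≡13) mod 37; (3|37)=+1, (13|37)=-1; (−1)^{1·2·18}·(+1)^2·(-1)^1 = -1.
v=3: a=3^-1·(≡1), b=3^2·(≡1) mod 3; (1|3)=+1, (1|3)=+1; (−1)^{-1·2·1}·(+1)^2·(+1)^-1 = +1.
v=∞: -48507 < 0 and 19 > 0  ⇒  (a,b)_∞ = +1.
v=2: v_2(a)=-2, v_2(b)=-6; units ≡ 5, 3 (mod 8); ε·ε+αω+βω = 0·1+-2·1+-6·1 ≡ 0  ⇒  (a,b)_2 = +1.
v=13: a=13^2·(≡10), b=13^2·(≡7) mod 13; (10|13)=+1, (7|13)=-1; (−1)^{2·2·6}·(+1)^2·(-1)^2 = +1.
v=17: a=17^0·(≡3), b=17^2·(≡2) mod 17; (3|17)=-1, (2|17)=+1; (−1)^{0·2·8}·(-1)^2·(+1)^0 = +1.
(-48507, 19 / ℚ) ramifies at {23, 37}: a division algebra.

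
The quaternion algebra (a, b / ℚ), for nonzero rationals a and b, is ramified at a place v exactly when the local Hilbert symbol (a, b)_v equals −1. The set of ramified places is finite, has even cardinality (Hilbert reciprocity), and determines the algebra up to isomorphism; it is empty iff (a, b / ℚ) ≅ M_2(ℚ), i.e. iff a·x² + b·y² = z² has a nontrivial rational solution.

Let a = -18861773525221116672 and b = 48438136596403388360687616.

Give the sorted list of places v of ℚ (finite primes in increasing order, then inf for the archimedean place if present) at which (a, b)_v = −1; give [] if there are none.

(a, b) ≡ (-2460563, 2821) mod (ℚ^×)²; places V = {2, 3, 7, 13, 17, 23, 29, 31, ∞}.
(a,b)_13: α=2, u≡4; β=3, v≡10 (mod 13); (4|13)=+1, (10|13)=+1; sign (−1)^0·+1^3·+1^2 = +1.
(a,b)_∞: sgn(-2460563)=−, sgn(2821)=+, so +1.
(a,b)_17: α=3, u≡1; β=4, v≡16 (mod 17); (1|17)=+1, (16|17)=+1; sign (−1)^0·+1^4·+1^3 = +1.
(a,b)_2: α=8, β=18; u≡5, v≡5 (mod 8); ε(u)ε(v)=0·0, αω(v)=8·1, βω(u)=18·1; sum ≡ 0  ⇒  +1.
(a,b)_7: α=1, u≡3; β=1, v≡4 (mod 7); (3|7)=-1, (4|7)=+1; sign (−1)^1·-1^1·+1^1 = +1.
(a,b)_3: α=6, u≡1; β=8, v≡1 (mod 3); (1|3)=+1, (1|3)=+1; sign (−1)^0·+1^8·+1^6 = +1.
(a,b)_31: α=1, u≡20; β=1, v≡6 (mod 31); (20|31)=+1, (6|31)=-1; sign (−1)^1·+1^1·-1^1 = +1.
(a,b)_23: α=1, u≡11; β=0, v≡5 (mod 23); (11|23)=-1, (5|23)=-1; sign (−1)^0·-1^0·-1^1 = -1.
(a,b)_29: α=3, u≡25; β=4, v≡14 (mod 29); (25|29)=+1, (14|29)=-1; sign (−1)^0·+1^4·-1^3 = -1.
|Ram(-2460563, 2821)| = 2, even; anisotropic at {23, 29}.

[23, 29]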